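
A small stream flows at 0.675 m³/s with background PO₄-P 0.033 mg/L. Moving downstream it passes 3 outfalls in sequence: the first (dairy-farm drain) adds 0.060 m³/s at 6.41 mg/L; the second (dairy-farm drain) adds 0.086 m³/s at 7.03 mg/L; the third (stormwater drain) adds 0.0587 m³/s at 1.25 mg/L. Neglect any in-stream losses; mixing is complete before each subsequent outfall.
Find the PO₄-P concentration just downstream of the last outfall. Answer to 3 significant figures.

1.23 mg/L

Below outfall 1: Q → 0.7350 m³/s, C = (0.6750·0.03300 + 0.06000·6.410)/0.7350 = 0.5536 mg/L.
Below outfall 2: Q → 0.8210 m³/s, C = (0.7350·0.5536 + 0.08600·7.030)/0.8210 = 1.232 mg/L.
Below outfall 3: Q → 0.8797 m³/s, C = (0.8210·1.232 + 0.05870·1.250)/0.8797 = 1.233 mg/L.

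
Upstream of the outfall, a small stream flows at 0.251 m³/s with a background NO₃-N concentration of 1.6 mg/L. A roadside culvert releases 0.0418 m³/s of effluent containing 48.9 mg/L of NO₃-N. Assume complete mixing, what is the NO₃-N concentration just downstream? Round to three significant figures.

8.35 mg/L

Flow-weighted average: C = (0.2510·1.600 + 0.04180·48.90) / 0.2928 = 2.446/0.2928 = 8.353 mg/L.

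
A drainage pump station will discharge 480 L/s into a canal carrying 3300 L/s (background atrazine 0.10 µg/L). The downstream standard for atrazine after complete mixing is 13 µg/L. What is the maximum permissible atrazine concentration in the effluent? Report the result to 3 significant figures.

At the limit, (Qr·Cr + Qe·Cₑ)/(Qr + Qe) = 13:
Cₑ = (3780·13 − 3300·0.1000) / 480.0 = 101.7 µg/L.

102 µg/L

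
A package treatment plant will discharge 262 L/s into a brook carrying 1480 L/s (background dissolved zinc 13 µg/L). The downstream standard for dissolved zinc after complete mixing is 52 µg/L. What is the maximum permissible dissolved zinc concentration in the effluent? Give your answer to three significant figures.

At the limit, (Qr·Cr + Qe·Cₑ)/(Qr + Qe) = 52:
Cₑ = (1742·52 − 1480·13.00) / 262.0 = 272.3 µg/L.

272 µg/L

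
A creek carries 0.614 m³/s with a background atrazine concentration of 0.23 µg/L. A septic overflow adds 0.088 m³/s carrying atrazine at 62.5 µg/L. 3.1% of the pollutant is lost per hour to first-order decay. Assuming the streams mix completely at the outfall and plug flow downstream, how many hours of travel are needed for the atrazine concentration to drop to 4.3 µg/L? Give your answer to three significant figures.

19.9 h

Mixed concentration C = ΣQC/ΣQ = (0.6140·0.2300 + 0.08800·62.50) / 0.7020 = 5.641/0.7020 = 8.036 µg/L.
3.1%/h lost → k = −ln(1 − 0.031) = 0.03149 h⁻¹.
8.036·exp(−k·t) = 4.3 → t = ln(8.036/4.3)/k = 71480 s = 19.86 h.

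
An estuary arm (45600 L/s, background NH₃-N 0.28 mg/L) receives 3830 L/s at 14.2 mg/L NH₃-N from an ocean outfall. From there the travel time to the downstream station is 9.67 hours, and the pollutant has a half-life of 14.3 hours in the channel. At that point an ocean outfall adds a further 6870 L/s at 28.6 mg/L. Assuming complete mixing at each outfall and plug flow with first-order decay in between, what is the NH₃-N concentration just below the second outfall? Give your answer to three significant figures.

4.24 mg/L

Flow-weighted average: C = (45600·0.2800 + 3830·14.20) / 49430 = 67150/49430 = 1.359 mg/L; combined flow 49430 L/s.
Half-life 14.3 h → k = ln 2 / 14.3 = 0.04847 h⁻¹ = 1.163 d⁻¹.
Decay over the reach: 1.359·exp(−kt) = 1.359·0.6258 = 0.8502 mg/L.
Second outfall: C = (49430·0.8502 + 6870·28.60)/56300 = 4.236 mg/L.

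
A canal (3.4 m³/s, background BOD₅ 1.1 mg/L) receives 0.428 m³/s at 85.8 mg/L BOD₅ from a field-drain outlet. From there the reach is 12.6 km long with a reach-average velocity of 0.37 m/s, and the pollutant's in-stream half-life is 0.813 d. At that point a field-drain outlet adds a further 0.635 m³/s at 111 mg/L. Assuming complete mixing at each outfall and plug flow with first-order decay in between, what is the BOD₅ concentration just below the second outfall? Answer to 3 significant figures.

After mixing, C = (3.400·1.100 + 0.4280·85.80) / 3.828 = 40.46/3.828 = 10.57 mg/L; combined flow 3.828 m³/s.
Travel time t = 12.6·1000 / 0.37 = 34050 s = 9.459 h.
Half-life 0.813 d → k = ln 2 / 0.813 = 0.8526 d⁻¹.
Applying C = C₀e^(−kt): 10.57 × 0.7146 = 7.553 mg/L.
At the second outfall, C = (3.828·7.553 + 0.6350·111.0) / (3.828 + 0.6350) = 22.27 mg/L.

22.3 mg/L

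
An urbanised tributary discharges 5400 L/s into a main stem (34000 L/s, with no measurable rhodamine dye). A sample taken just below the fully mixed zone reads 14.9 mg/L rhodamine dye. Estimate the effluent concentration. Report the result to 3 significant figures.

109 mg/L

Mass balance: 34000·0 + 5400·Cₑ = 39400·14.90
→ Cₑ = (39400·14.90 − 34000·0) / 5400 = 108.7 mg/L.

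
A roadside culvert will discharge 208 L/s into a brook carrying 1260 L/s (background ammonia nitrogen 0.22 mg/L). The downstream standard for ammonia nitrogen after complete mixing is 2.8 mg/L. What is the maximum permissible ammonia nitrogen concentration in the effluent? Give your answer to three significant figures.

At the limit, (Qr·Cr + Qe·Cₑ)/(Qr + Qe) = 2.8:
Cₑ = (1468·2.8 − 1260·0.2200) / 208.0 = 18.43 mg/L.

18.4 mg/L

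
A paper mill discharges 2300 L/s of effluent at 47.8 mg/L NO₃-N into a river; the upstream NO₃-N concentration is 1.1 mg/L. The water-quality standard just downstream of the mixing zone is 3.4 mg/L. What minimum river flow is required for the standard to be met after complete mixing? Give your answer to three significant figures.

Set C_mix = 3.4: (Q·1.100 + 2300·47.80) / (Q + 2300) = 3.4
→ Q = 2300·(47.80 − 3.4)/(3.4 − 1.100) = 44400 L/s.

44400 L/s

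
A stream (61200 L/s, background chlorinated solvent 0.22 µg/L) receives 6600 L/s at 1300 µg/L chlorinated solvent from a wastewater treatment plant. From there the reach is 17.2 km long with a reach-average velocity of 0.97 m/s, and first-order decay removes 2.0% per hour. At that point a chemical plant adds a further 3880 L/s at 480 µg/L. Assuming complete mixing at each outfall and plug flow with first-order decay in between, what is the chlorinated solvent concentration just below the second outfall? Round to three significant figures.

Flow-weighted average: C = (61200·0.2200 + 6600·1300) / 67800 = 8593000/67800 = 126.7 µg/L; combined flow 67800 L/s.
Travel time t = 17.2·1000 / 0.97 = 17730 s = 4.926 h.
2.0%/h lost → k = −ln(1 − 0.02) = 0.02020 h⁻¹.
Decay over the reach: 126.7·exp(−kt) = 126.7·0.9053 = 114.7 µg/L.
At the second outfall, C = (67800·114.7 + 3880·480.0) / (67800 + 3880) = 134.5 µg/L.

135 µg/L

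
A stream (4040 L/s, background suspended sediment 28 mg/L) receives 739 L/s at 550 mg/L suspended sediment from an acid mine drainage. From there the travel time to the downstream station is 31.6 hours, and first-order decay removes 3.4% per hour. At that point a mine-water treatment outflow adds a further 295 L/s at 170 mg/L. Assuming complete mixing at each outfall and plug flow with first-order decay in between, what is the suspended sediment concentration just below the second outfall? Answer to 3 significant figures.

44.2 mg/L

Conservation of mass: C = (4040·28.00 + 739.0·550.0) / 4779 = 519600/4779 = 108.7 mg/L; combined flow 4779 L/s.
3.4%/h lost → k = −ln(1 − 0.034) = 0.03459 h⁻¹.
Applying C = C₀e^(−kt): 108.7 × 0.3352 = 36.44 mg/L.
Second outfall: C = (4779·36.44 + 295.0·170.0)/5074 = 44.21 mg/L.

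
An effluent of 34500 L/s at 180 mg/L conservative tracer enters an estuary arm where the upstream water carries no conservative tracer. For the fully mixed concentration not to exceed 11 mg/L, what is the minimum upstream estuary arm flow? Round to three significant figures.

530000 L/s

Set C_mix = 11: (Q·0 + 34500·180.0) / (Q + 34500) = 11
→ Q = 34500·(180.0 − 11)/(11 − 0) = 530000 L/s.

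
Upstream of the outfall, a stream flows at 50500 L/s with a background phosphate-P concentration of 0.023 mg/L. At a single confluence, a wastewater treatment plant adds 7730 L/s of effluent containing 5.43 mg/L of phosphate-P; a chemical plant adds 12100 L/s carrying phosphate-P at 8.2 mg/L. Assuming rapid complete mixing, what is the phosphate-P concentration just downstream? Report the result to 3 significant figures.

Mixed concentration C = ΣQC/ΣQ = (50500·0.02300 + 7730·5.430 + 12100·8.200) / 70330 = 142400/70330 = 2.024 mg/L.

2.02 mg/L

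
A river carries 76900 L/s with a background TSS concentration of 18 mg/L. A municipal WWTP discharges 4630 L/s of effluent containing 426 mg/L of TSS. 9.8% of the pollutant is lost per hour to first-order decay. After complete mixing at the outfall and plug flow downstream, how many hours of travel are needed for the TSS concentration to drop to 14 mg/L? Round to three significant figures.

10.5 h

Mass balance: C = (76900·18.00 + 4630·426.0) / 81530 = 3357000/81530 = 41.17 mg/L.
9.8%/h lost → k = −ln(1 − 0.098) = 0.1031 h⁻¹.
41.17·exp(−k·t) = 14 → t = ln(41.17/14)/k = 37650 s = 10.46 h.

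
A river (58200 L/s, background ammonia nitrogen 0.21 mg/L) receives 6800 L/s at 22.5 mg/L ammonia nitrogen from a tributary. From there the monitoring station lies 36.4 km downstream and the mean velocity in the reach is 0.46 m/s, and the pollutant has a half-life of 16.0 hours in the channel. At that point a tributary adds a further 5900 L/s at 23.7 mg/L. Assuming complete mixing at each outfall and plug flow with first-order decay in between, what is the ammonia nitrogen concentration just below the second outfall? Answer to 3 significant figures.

2.87 mg/L

Mixed concentration C = ΣQC/ΣQ = (58200·0.2100 + 6800·22.50) / 65000 = 165200/65000 = 2.542 mg/L; combined flow 65000 L/s.
Travel time t = 36.4·1000 / 0.46 = 79130 s = 21.98 h.
Half-life 16.0 h → k = ln 2 / 16.0 = 0.04332 h⁻¹ = 1.040 d⁻¹.
Applying C = C₀e^(−kt): 2.542 × 0.3859 = 0.9808 mg/L.
Second outfall: C = (65000·0.9808 + 5900·23.70)/70900 = 2.871 mg/L.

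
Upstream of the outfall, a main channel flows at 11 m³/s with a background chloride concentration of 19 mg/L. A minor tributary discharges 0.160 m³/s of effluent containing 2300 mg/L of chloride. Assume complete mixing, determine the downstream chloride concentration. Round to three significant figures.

51.7 mg/L

Mixed concentration C = ΣQC/ΣQ = (11.00·19.00 + 0.1600·2300) / 11.16 = 577.0/11.16 = 51.70 mg/L.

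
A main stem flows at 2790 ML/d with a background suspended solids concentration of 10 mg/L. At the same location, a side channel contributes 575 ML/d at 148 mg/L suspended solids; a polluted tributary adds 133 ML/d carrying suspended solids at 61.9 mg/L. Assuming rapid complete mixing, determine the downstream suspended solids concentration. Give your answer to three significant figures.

Mass balance: C = (2790·10.00 + 575.0·148.0 + 133.0·61.90) / 3498 = 121200/3498 = 34.66 mg/L.

34.7 mg/L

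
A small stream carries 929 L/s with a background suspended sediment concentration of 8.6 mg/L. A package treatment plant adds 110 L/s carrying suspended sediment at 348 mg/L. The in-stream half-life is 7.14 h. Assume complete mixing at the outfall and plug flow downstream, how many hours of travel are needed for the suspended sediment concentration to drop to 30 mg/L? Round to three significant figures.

4.07 h

Mass balance: C = (929.0·8.600 + 110.0·348.0) / 1039 = 46270/1039 = 44.53 mg/L.
Half-life 7.14 h → k = ln 2 / 7.14 = 0.09708 h⁻¹ = 2.330 d⁻¹.
44.53·exp(−k·t) = 30 → t = ln(44.53/30)/k = 14650 s = 4.069 h.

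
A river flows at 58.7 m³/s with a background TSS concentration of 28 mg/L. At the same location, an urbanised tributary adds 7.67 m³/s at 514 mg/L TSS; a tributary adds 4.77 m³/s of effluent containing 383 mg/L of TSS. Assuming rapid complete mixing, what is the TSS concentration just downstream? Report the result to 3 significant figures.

Conservation of mass: C = (58.70·28.00 + 7.670·514.0 + 4.770·383.0) / 71.14 = 7413/71.14 = 104.2 mg/L.

104 mg/L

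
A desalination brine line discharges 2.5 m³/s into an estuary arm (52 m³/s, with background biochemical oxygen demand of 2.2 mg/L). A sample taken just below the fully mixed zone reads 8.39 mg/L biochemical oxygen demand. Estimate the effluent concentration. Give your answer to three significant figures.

Mass balance: 52.00·2.200 + 2.500·Cₑ = 54.50·8.390
→ Cₑ = (54.50·8.390 − 52.00·2.200) / 2.500 = 137.1 mg/L.

137 mg/L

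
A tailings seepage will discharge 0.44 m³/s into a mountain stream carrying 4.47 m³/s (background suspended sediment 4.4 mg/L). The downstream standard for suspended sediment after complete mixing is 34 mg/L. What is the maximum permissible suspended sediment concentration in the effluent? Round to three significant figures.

At the limit, (Qr·Cr + Qe·Cₑ)/(Qr + Qe) = 34:
Cₑ = (4.910·34 − 4.470·4.400) / 0.4400 = 334.7 mg/L.

335 mg/L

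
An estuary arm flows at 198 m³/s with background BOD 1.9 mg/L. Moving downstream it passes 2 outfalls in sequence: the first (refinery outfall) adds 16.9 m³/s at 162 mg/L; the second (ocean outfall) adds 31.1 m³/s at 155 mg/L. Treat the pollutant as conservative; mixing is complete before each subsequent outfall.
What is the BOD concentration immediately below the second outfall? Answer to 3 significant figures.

32.3 mg/L

Below outfall 1: Q → 214.9 m³/s, C = (198.0·1.900 + 16.90·162.0)/214.9 = 14.49 mg/L.
Below outfall 2: Q → 246.0 m³/s, C = (214.9·14.49 + 31.10·155.0)/246.0 = 32.25 mg/L.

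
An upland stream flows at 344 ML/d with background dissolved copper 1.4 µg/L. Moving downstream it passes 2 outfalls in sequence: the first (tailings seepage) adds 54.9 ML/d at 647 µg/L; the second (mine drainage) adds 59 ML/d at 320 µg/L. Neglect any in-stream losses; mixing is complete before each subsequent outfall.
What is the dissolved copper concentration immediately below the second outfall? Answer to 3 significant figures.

After outfall 1: Q = 344.0 + 54.90 = 398.9 ML/d; C = (344.0·1.400 + 54.90·647.0)/398.9 = 90.25 µg/L.
After outfall 2: Q = 398.9 + 59.00 = 457.9 ML/d; C = (398.9·90.25 + 59.00·320.0)/457.9 = 119.9 µg/L.

120 µg/L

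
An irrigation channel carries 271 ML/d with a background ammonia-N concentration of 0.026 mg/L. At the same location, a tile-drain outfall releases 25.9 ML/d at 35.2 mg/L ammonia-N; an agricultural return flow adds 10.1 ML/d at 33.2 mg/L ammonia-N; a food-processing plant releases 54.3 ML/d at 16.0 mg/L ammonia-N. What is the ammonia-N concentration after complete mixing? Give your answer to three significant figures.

Mass balance: C = (271.0·0.02600 + 25.90·35.20 + 10.10·33.20 + 54.30·16.00) / 361.3 = 2123/361.3 = 5.876 mg/L.

5.88 mg/L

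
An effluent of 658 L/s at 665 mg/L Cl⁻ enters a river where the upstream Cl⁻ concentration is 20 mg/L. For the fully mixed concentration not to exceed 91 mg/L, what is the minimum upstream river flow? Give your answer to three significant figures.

5320 L/s

Set C_mix = 91: (Q·20.00 + 658.0·665.0) / (Q + 658.0) = 91
→ Q = 658.0·(665.0 − 91)/(91 − 20.00) = 5320 L/s.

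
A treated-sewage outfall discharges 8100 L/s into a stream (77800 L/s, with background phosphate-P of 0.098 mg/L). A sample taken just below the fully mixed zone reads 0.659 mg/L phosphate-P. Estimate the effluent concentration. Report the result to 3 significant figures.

6.05 mg/L

Mass balance: 77800·0.09800 + 8100·Cₑ = 85900·0.6590
→ Cₑ = (85900·0.6590 − 77800·0.09800) / 8100 = 6.047 mg/L.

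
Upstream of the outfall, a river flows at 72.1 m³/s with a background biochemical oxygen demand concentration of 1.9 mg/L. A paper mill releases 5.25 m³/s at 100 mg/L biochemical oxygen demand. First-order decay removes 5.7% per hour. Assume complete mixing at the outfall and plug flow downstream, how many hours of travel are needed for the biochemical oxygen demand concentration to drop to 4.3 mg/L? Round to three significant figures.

11.7 h

Mass balance: C = (72.10·1.900 + 5.250·100.0) / 77.35 = 662.0/77.35 = 8.558 mg/L.
5.7%/h lost → k = −ln(1 − 0.057) = 0.05869 h⁻¹.
8.558·exp(−k·t) = 4.3 → t = ln(8.558/4.3)/k = 42220 s = 11.73 h.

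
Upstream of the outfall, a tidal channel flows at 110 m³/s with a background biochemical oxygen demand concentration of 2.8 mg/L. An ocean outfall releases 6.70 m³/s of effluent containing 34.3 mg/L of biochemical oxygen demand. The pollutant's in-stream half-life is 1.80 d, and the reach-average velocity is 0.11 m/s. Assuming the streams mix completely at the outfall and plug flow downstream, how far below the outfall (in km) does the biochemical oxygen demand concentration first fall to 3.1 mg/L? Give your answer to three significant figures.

9.79 km

Mixed concentration C = ΣQC/ΣQ = (110.0·2.800 + 6.700·34.30) / 116.7 = 537.8/116.7 = 4.608 mg/L.
Half-life 1.80 d → k = ln 2 / 1.80 = 0.3851 d⁻¹.
Set 4.608·exp(−k·t) = 3.1 → t = ln(4.608/3.1)/k = 88960 s = 24.71 h.
Distance = v·t = 0.11·88960 = 9786 m = 9.786 km.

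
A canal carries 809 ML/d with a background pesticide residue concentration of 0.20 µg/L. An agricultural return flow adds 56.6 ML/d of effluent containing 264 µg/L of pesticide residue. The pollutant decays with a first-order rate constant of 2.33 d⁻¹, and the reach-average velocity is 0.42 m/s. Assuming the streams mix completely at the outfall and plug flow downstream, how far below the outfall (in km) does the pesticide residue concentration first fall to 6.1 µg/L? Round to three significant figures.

16.4 km

Mass balance: C = (809.0·0.2000 + 56.60·264.0) / 865.6 = 15100/865.6 = 17.45 µg/L.
Set 17.45·exp(−k·t) = 6.1 → t = ln(17.45/6.1)/k = 38970 s = 10.83 h.
Distance = v·t = 0.42·38970 = 16370 m = 16.37 km.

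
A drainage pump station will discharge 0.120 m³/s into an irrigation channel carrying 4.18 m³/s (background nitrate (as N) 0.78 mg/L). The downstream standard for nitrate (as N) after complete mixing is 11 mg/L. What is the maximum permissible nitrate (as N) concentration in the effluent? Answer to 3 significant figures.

367 mg/L

At the limit, (Qr·Cr + Qe·Cₑ)/(Qr + Qe) = 11:
Cₑ = (4.300·11 − 4.180·0.7800) / 0.1200 = 367.0 mg/L.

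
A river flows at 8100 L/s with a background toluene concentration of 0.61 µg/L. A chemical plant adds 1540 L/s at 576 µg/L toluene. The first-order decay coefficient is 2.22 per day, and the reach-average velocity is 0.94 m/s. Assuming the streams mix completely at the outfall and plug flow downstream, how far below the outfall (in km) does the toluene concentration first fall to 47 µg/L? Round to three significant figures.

24.8 km

Mass balance: C = (8100·0.6100 + 1540·576.0) / 9640 = 892000/9640 = 92.53 µg/L.
Set 92.53·exp(−k·t) = 47 → t = ln(92.53/47)/k = 26360 s = 7.323 h.
Distance = v·t = 0.94·26360 = 24780 m = 24.78 km.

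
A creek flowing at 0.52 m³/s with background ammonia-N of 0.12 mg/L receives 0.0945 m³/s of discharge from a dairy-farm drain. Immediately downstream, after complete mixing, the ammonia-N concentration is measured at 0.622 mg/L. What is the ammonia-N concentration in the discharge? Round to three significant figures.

3.38 mg/L

Mass balance: 0.5200·0.1200 + 0.09450·Cₑ = 0.6145·0.6220
→ Cₑ = (0.6145·0.6220 − 0.5200·0.1200) / 0.09450 = 3.384 mg/L.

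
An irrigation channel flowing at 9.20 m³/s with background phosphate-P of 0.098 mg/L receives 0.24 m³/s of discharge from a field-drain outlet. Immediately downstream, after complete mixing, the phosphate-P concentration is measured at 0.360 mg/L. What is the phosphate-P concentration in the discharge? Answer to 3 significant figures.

10.4 mg/L

Mass balance: 9.200·0.09800 + 0.2400·Cₑ = 9.440·0.3600
→ Cₑ = (9.440·0.3600 − 9.200·0.09800) / 0.2400 = 10.40 mg/L.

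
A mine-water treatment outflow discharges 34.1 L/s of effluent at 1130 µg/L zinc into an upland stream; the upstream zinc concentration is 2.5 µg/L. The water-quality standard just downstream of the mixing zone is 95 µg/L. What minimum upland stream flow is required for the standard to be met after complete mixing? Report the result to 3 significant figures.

Set C_mix = 95: (Q·2.500 + 34.10·1130) / (Q + 34.10) = 95
→ Q = 34.10·(1130 − 95)/(95 − 2.500) = 381.6 L/s.

382 L/s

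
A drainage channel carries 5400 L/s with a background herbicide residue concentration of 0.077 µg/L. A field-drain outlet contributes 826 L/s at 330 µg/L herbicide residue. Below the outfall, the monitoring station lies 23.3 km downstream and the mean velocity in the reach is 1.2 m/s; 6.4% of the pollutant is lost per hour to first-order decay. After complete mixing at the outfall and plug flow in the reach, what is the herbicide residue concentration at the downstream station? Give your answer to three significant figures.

Mixed concentration C = ΣQC/ΣQ = (5400·0.07700 + 826.0·330.0) / 6226 = 273000/6226 = 43.85 µg/L.
Travel time t = 23.3·1000 / 1.2 = 19420 s = 5.394 h.
6.4%/h lost → k = −ln(1 − 0.064) = 0.06614 h⁻¹.
Decay over the reach: 43.85·exp(−kt) = 43.85·0.7000 = 30.69 µg/L.

30.7 µg/L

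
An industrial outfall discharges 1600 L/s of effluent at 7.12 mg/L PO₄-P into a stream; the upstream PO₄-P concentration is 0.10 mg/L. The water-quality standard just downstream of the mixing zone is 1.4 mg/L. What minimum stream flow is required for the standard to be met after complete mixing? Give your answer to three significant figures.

Set C_mix = 1.4: (Q·0.1000 + 1600·7.120) / (Q + 1600) = 1.4
→ Q = 1600·(7.120 − 1.4)/(1.4 − 0.1000) = 7040 L/s.

7040 L/s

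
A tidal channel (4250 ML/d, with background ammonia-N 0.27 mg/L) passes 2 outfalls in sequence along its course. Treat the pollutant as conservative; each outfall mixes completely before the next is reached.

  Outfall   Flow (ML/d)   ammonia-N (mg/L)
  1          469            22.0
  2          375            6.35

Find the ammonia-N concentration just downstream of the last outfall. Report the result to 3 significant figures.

2.72 mg/L

Outfall 1: combined Q = 4719 ML/d; C = (4250·0.2700 + 469.0·22.00)/4719 = 2.430 mg/L.
Outfall 2: combined Q = 5094 ML/d; C = (4719·2.430 + 375.0·6.350)/5094 = 2.718 mg/L.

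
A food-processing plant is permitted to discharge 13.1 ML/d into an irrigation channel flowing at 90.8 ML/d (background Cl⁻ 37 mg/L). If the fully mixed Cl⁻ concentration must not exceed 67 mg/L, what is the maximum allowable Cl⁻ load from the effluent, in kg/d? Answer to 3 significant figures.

3600 kg/d

Mass balance at the limit: 90.80·37.00 + 13.10·Cₑ = 103.9·67 → Cₑ = 274.9 mg/L.
13.10 ML/d = 0.1516 m³/s. Load = 0.1516 m³/s × 274.9 g/m³ × 86 400 s/d = 3602 kg/d.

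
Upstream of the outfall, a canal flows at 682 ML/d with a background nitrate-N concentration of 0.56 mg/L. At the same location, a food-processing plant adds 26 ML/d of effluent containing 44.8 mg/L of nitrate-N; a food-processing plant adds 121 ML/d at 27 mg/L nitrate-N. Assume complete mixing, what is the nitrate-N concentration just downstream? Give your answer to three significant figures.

Mixed concentration C = ΣQC/ΣQ = (682.0·0.5600 + 26.00·44.80 + 121.0·27.00) / 829.0 = 4814/829.0 = 5.807 mg/L.

5.81 mg/L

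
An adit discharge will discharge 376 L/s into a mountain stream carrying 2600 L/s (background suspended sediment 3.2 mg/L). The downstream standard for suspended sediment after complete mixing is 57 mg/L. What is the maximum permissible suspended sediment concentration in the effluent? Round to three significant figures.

At the limit, (Qr·Cr + Qe·Cₑ)/(Qr + Qe) = 57:
Cₑ = (2976·57 − 2600·3.200) / 376.0 = 429.0 mg/L.

429 mg/L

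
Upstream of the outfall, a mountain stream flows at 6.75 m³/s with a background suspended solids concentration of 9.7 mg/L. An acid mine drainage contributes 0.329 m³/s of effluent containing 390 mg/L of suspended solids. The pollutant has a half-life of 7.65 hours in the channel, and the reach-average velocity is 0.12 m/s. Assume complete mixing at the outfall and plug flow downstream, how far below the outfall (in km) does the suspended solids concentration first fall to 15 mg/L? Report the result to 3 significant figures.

Mixed concentration C = ΣQC/ΣQ = (6.750·9.700 + 0.3290·390.0) / 7.079 = 193.8/7.079 = 27.37 mg/L.
Half-life 7.65 h → k = ln 2 / 7.65 = 0.09061 h⁻¹ = 2.175 d⁻¹.
Set 27.37·exp(−k·t) = 15 → t = ln(27.37/15)/k = 23900 s = 6.639 h.
Distance = v·t = 0.12·23900 = 2868 m = 2.868 km.

2.87 km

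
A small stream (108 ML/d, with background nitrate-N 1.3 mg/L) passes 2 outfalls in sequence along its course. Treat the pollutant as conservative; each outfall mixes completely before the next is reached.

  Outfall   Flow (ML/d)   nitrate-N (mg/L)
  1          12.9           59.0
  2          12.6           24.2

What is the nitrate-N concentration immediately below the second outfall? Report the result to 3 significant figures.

9.04 mg/L

Outfall 1: combined Q = 120.9 ML/d; C = (108.0·1.300 + 12.90·59.00)/120.9 = 7.457 mg/L.
Outfall 2: combined Q = 133.5 ML/d; C = (120.9·7.457 + 12.60·24.20)/133.5 = 9.037 mg/L.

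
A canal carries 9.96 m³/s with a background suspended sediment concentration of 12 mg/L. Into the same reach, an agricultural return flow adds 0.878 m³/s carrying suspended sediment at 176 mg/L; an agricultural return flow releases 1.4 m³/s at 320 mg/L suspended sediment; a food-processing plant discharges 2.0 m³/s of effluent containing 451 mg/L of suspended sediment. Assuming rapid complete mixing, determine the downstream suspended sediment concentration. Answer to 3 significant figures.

114 mg/L

Conservation of mass: C = (9.960·12.00 + 0.8780·176.0 + 1.400·320.0 + 2.000·451.0) / 14.24 = 1624/14.24 = 114.1 mg/L.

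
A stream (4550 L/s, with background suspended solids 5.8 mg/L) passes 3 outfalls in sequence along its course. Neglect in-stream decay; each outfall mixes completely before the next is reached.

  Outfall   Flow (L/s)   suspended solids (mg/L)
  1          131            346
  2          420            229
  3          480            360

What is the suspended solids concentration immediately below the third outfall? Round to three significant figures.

Outfall 1: combined Q = 4681 L/s; C = (4550·5.800 + 131.0·346.0)/4681 = 15.32 mg/L.
Outfall 2: combined Q = 5101 L/s; C = (4681·15.32 + 420.0·229.0)/5101 = 32.91 mg/L.
Outfall 3: combined Q = 5581 L/s; C = (5101·32.91 + 480.0·360.0)/5581 = 61.05 mg/L.

61.0 mg/L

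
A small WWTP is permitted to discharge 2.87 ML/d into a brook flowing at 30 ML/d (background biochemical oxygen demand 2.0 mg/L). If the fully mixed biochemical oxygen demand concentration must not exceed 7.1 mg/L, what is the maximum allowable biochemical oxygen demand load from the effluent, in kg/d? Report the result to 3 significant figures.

Mass balance at the limit: 30.00·2.000 + 2.870·Cₑ = 32.87·7.1 → Cₑ = 60.41 mg/L.
2.870 ML/d = 0.03322 m³/s. Load = 0.03322 m³/s × 60.41 g/m³ × 86 400 s/d = 173.4 kg/d.

173 kg/d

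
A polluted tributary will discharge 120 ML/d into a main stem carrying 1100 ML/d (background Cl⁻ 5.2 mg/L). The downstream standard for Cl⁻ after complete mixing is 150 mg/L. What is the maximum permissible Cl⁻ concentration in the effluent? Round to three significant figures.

At the limit, (Qr·Cr + Qe·Cₑ)/(Qr + Qe) = 150:
Cₑ = (1220·150 − 1100·5.200) / 120.0 = 1477 mg/L.

1480 mg/L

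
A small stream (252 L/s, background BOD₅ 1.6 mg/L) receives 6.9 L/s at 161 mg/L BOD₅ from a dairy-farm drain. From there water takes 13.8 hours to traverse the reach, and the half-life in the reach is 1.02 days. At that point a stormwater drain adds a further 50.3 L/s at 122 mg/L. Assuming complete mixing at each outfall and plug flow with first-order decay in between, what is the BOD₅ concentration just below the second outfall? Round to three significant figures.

23.2 mg/L

After mixing, C = (252.0·1.600 + 6.900·161.0) / 258.9 = 1514/258.9 = 5.848 mg/L; combined flow 258.9 L/s.
Half-life 1.02 d → k = ln 2 / 1.02 = 0.6796 d⁻¹.
After decay, C = 5.848 × e^(−kt) = 5.848 × 0.6766 = 3.957 mg/L.
At the second outfall, C = (258.9·3.957 + 50.30·122.0) / (258.9 + 50.30) = 23.16 mg/L.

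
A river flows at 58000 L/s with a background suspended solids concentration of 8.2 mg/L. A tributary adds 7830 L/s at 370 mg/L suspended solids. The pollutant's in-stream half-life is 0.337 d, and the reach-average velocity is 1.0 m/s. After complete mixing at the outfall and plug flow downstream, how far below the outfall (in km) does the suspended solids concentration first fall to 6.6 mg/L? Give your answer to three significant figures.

Conservation of mass: C = (58000·8.200 + 7830·370.0) / 65830 = 3373000/65830 = 51.23 mg/L.
Half-life 0.337 d → k = ln 2 / 0.337 = 2.057 d⁻¹.
Set 51.23·exp(−k·t) = 6.6 → t = ln(51.23/6.6)/k = 86090 s = 23.91 h.
Distance = v·t = 1.0·86090 = 86090 m = 86.09 km.

86.1 km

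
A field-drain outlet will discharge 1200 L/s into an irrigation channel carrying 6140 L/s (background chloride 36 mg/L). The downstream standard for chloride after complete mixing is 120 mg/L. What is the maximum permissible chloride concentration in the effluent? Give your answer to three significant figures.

550 mg/L

At the limit, (Qr·Cr + Qe·Cₑ)/(Qr + Qe) = 120:
Cₑ = (7340·120 − 6140·36.00) / 1200 = 549.8 mg/L.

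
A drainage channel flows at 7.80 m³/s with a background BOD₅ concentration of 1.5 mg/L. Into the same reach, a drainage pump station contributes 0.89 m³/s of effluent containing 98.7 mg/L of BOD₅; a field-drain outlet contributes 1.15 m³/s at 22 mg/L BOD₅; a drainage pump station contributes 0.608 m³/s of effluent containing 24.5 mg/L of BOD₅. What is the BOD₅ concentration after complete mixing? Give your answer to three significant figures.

13.4 mg/L

Conservation of mass: C = (7.800·1.500 + 0.8900·98.70 + 1.150·22.00 + 0.6080·24.50) / 10.45 = 139.7/10.45 = 13.37 mg/L.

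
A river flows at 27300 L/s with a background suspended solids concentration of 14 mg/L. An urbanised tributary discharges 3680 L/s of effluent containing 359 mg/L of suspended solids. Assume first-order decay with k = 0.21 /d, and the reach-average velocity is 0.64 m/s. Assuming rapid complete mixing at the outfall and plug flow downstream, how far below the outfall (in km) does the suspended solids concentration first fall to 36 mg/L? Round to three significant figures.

112 km

After mixing, C = (27300·14.00 + 3680·359.0) / 30980 = 1703000/30980 = 54.98 mg/L.
Set 54.98·exp(−k·t) = 36 → t = ln(54.98/36)/k = 174200 s = 48.40 h.
Distance = v·t = 0.64·174200 = 111500 m = 111.5 km.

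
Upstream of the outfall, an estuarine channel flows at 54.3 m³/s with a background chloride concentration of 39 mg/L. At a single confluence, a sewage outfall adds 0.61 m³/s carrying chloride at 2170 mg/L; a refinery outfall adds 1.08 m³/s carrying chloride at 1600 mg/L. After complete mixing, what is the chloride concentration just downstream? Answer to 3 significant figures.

92.3 mg/L

Mixed concentration C = ΣQC/ΣQ = (54.30·39.00 + 0.6100·2170 + 1.080·1600) / 55.99 = 5169/55.99 = 92.33 mg/L.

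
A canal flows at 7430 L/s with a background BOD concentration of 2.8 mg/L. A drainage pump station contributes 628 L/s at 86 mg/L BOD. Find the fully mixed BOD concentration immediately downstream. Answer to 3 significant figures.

9.28 mg/L

Flow-weighted average: C = (7430·2.800 + 628.0·86.00) / 8058 = 74810/8058 = 9.284 mg/L.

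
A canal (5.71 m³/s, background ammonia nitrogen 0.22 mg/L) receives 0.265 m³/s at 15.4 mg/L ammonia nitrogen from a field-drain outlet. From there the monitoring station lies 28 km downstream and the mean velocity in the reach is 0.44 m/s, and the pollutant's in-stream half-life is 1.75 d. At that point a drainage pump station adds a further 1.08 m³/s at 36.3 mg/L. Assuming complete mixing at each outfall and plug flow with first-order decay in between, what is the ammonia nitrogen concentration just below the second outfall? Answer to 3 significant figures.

6.12 mg/L

Mass balance: C = (5.710·0.2200 + 0.2650·15.40) / 5.975 = 5.337/5.975 = 0.8933 mg/L; combined flow 5.975 m³/s.
Travel time t = 28·1000 / 0.44 = 63640 s = 17.68 h.
Half-life 1.75 d → k = ln 2 / 1.75 = 0.3961 d⁻¹.
After decay, C = 0.8933 × e^(−kt) = 0.8933 × 0.7470 = 0.6672 mg/L.
Second outfall: C = (5.975·0.6672 + 1.080·36.30)/7.055 = 6.122 mg/L.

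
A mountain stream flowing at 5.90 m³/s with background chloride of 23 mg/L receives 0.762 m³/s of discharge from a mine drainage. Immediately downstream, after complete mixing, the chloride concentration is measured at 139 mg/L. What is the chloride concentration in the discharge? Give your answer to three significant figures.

1040 mg/L

Mass balance: 5.900·23.00 + 0.7620·Cₑ = 6.662·139.0
→ Cₑ = (6.662·139.0 − 5.900·23.00) / 0.7620 = 1037 mg/L.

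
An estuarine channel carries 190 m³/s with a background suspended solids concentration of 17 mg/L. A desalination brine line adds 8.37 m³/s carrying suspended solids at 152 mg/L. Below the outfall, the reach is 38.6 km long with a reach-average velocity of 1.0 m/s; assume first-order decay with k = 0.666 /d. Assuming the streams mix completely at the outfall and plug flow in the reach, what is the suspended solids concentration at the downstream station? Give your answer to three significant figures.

16.9 mg/L

Mixed concentration C = ΣQC/ΣQ = (190.0·17.00 + 8.370·152.0) / 198.4 = 4502/198.4 = 22.70 mg/L.
Travel time t = 38.6·1000 / 1.0 = 38600 s = 10.72 h.
After decay, C = 22.70 × e^(−kt) = 22.70 × 0.7426 = 16.86 mg/L.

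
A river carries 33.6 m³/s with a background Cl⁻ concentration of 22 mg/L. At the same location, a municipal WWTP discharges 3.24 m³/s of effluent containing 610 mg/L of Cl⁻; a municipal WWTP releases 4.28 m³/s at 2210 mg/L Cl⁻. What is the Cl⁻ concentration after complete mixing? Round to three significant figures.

296 mg/L

After mixing, C = (33.60·22.00 + 3.240·610.0 + 4.280·2210) / 41.12 = 12170/41.12 = 296.1 mg/L.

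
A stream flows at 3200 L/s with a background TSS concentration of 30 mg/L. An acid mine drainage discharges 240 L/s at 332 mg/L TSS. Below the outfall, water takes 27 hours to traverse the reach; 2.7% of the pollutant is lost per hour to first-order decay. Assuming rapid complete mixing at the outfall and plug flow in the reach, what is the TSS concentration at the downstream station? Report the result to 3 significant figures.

Flow-weighted average: C = (3200·30.00 + 240.0·332.0) / 3440 = 175700/3440 = 51.07 mg/L.
2.7%/h lost → k = −ln(1 − 0.027) = 0.02737 h⁻¹.
Decay over the reach: 51.07·exp(−kt) = 51.07·0.4776 = 24.39 mg/L.

24.4 mg/L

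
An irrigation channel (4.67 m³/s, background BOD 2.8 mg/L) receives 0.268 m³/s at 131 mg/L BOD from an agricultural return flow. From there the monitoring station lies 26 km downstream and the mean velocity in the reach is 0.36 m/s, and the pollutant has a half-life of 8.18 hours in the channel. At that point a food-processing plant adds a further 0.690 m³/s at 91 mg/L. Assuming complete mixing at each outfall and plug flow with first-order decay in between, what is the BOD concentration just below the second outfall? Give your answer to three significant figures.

Flow-weighted average: C = (4.670·2.800 + 0.2680·131.0) / 4.938 = 48.18/4.938 = 9.758 mg/L; combined flow 4.938 m³/s.
Travel time t = 26·1000 / 0.36 = 72220 s = 20.06 h.
Half-life 8.18 h → k = ln 2 / 8.18 = 0.08474 h⁻¹ = 2.034 d⁻¹.
After decay, C = 9.758 × e^(−kt) = 9.758 × 0.1827 = 1.783 mg/L.
At the second outfall, C = (4.938·1.783 + 0.6900·91.00) / (4.938 + 0.6900) = 12.72 mg/L.

12.7 mg/L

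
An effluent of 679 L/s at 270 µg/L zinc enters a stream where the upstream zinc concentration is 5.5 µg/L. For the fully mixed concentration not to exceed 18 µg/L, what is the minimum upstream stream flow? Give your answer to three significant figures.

Set C_mix = 18: (Q·5.500 + 679.0·270.0) / (Q + 679.0) = 18
→ Q = 679.0·(270.0 − 18)/(18 − 5.500) = 13690 L/s.

13700 L/s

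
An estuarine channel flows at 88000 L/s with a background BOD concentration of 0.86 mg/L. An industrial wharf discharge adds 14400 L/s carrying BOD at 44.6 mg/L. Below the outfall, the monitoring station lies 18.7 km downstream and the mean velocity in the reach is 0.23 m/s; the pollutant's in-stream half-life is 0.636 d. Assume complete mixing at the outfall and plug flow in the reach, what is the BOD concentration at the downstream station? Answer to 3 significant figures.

2.51 mg/L

Mixed concentration C = ΣQC/ΣQ = (88000·0.8600 + 14400·44.60) / 102400 = 717900/102400 = 7.011 mg/L.
Travel time t = 18.7·1000 / 0.23 = 81300 s = 22.58 h.
Half-life 0.636 d → k = ln 2 / 0.636 = 1.090 d⁻¹.
First-order decay: C = 7.011·exp(−k·t) = 7.011·0.3586 = 2.514 mg/L.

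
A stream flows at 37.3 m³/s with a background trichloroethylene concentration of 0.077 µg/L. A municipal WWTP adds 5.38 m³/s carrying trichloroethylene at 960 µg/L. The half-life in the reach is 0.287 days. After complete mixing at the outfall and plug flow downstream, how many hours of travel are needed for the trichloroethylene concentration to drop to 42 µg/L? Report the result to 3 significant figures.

10.5 h

Mixed concentration C = ΣQC/ΣQ = (37.30·0.07700 + 5.380·960.0) / 42.68 = 5168/42.68 = 121.1 µg/L.
Half-life 0.287 d → k = ln 2 / 0.287 = 2.415 d⁻¹.
121.1·exp(−k·t) = 42 → t = ln(121.1/42)/k = 37880 s = 10.52 h.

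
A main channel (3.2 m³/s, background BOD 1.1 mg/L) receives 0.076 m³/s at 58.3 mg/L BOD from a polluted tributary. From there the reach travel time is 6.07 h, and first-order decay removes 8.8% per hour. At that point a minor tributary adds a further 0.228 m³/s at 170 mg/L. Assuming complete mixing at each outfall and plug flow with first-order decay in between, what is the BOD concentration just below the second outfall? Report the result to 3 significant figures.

12.4 mg/L

Conservation of mass: C = (3.200·1.100 + 0.07600·58.30) / 3.276 = 7.951/3.276 = 2.427 mg/L; combined flow 3.276 m³/s.
8.8%/h lost → k = −ln(1 − 0.088) = 0.09212 h⁻¹.
First-order decay: C = 2.427·exp(−k·t) = 2.427·0.5717 = 1.388 mg/L.
At the second outfall, C = (3.276·1.388 + 0.2280·170.0) / (3.276 + 0.2280) = 12.36 mg/L.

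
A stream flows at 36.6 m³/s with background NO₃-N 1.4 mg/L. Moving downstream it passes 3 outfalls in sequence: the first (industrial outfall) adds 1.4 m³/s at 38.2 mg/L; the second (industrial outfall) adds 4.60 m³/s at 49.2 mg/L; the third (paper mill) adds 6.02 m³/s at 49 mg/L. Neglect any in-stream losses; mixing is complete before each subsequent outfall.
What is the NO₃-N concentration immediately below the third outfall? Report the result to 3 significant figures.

Outfall 1: combined Q = 38.00 m³/s; C = (36.60·1.400 + 1.400·38.20)/38.00 = 2.756 mg/L.
Outfall 2: combined Q = 42.60 m³/s; C = (38.00·2.756 + 4.600·49.20)/42.60 = 7.771 mg/L.
Outfall 3: combined Q = 48.62 m³/s; C = (42.60·7.771 + 6.020·49.00)/48.62 = 12.88 mg/L.

12.9 mg/L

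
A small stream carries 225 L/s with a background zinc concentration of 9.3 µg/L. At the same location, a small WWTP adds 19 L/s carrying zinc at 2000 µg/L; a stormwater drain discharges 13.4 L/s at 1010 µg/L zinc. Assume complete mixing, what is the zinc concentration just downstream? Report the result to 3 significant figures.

After mixing, C = (225.0·9.300 + 19.00·2000 + 13.40·1010) / 257.4 = 53630/257.4 = 208.3 µg/L.

208 µg/L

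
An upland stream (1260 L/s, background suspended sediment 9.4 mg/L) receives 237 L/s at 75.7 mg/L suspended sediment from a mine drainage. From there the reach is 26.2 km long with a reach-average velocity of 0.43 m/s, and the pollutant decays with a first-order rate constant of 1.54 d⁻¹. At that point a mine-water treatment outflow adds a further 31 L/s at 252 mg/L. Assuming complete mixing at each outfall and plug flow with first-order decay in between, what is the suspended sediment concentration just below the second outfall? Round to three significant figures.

11.7 mg/L

Mass balance: C = (1260·9.400 + 237.0·75.70) / 1497 = 29780/1497 = 19.90 mg/L; combined flow 1497 L/s.
Travel time t = 26.2·1000 / 0.43 = 60930 s = 16.93 h.
Decay over the reach: 19.90·exp(−kt) = 19.90·0.3376 = 6.716 mg/L.
At the second outfall, C = (1497·6.716 + 31.00·252.0) / (1497 + 31.00) = 11.69 mg/L.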